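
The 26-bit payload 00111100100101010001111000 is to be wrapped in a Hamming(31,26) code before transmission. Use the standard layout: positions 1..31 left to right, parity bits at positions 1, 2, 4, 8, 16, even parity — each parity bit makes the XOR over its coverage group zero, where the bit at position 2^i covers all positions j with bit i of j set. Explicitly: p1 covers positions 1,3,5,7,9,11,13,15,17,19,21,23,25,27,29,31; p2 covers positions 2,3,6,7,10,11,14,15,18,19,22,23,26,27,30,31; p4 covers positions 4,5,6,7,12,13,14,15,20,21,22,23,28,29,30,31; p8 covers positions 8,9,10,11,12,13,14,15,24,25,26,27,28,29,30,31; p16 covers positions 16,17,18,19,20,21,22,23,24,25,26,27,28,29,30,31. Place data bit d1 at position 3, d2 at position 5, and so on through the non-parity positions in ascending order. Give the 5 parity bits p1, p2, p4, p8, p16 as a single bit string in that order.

Place data bits at non-power-of-two positions: b3=0, b5=0, b6=1, b7=1, b9=1, b10=1, b11=0, b12=0, b13=1, b14=0, b15=0, b17=1, b18=0, b19=1, b20=0, b21=1, b22=0, b23=0, b24=0, b25=1, b26=1, b27=1, b28=1, b29=0, b30=0, b31=0.
p1 = XOR of data positions {3,5,7,9,11,13,15,17,19,21,23,25,27,29,31} = 0⊕0⊕1⊕1⊕0⊕1⊕0⊕1⊕1⊕1⊕0⊕1⊕1⊕0⊕0 = 0
p2 = XOR of data positions {3,6,7,10,11,14,15,18,19,22,23,26,27,30,31} = 0⊕1⊕1⊕1⊕0⊕0⊕0⊕0⊕1⊕0⊕0⊕1⊕1⊕0⊕0 = 0
p4 = XOR of data positions {5,6,7,12,13,14,15,20,21,22,23,28,29,30,31} = 0⊕1⊕1⊕0⊕1⊕0⊕0⊕0⊕1⊕0⊕0⊕1⊕0⊕0⊕0 = 1
p8 = XOR of data positions {9,10,11,12,13,14,15,24,25,26,27,28,29,30,31} = 1⊕1⊕0⊕0⊕1⊕0⊕0⊕0⊕1⊕1⊕1⊕1⊕0⊕0⊕0 = 1
p16 = XOR of data positions {17,18,19,20,21,22,23,24,25,26,27,28,29,30,31} = 1⊕0⊕1⊕0⊕1⊕0⊕0⊕0⊕1⊕1⊕1⊕1⊕0⊕0⊕0 = 1
Parity bits p1,p2,p4,p8,p16 = 00111

00111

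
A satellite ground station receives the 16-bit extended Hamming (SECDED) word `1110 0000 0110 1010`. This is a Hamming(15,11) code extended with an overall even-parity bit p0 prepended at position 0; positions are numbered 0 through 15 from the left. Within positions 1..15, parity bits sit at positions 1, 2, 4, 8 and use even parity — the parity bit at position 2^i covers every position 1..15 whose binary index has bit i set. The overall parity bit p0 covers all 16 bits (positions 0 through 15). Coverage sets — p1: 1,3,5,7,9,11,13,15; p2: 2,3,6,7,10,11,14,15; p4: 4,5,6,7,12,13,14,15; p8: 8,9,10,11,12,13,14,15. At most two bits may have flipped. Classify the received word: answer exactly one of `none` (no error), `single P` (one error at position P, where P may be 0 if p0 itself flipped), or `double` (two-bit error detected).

s1: b1⊕b3⊕b5⊕b7⊕b9⊕b11⊕b13⊕b15 = 1⊕0⊕0⊕0⊕1⊕0⊕0⊕0 = 0
s2: b2⊕b3⊕b6⊕b7⊕b10⊕b11⊕b14⊕b15 = 1⊕0⊕0⊕0⊕1⊕0⊕1⊕0 = 1
s4: b4⊕b5⊕b6⊕b7⊕b12⊕b13⊕b14⊕b15 = 0⊕0⊕0⊕0⊕1⊕0⊕1⊕0 = 0
s8: b8⊕b9⊕b10⊕b11⊕b12⊕b13⊕b14⊕b15 = 0⊕1⊕1⊕0⊕1⊕0⊕1⊕0 = 0
Syndrome (s8...s1) = 0010 → position 2.
Overall parity (XOR of all 16 bits, including p0): 1⊕1⊕1⊕0⊕0⊕0⊕0⊕0⊕0⊕1⊕1⊕0⊕1⊕0⊕1⊕0 = 1
Overall=1, syndrome position=2 → single-bit error at position 2.

single 2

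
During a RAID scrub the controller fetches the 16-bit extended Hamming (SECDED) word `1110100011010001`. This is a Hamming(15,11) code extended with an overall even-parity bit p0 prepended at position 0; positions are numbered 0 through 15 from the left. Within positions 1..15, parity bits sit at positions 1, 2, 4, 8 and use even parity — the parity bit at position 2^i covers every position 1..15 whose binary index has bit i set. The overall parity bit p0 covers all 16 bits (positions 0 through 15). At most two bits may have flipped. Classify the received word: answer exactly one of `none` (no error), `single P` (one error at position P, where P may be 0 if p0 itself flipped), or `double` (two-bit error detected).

double

s1: b1⊕b3⊕b5⊕b7⊕b9⊕b11⊕b13⊕b15 = 1⊕0⊕0⊕0⊕1⊕1⊕0⊕1 = 0
s2: b2⊕b3⊕b6⊕b7⊕b10⊕b11⊕b14⊕b15 = 1⊕0⊕0⊕0⊕0⊕1⊕0⊕1 = 1
s4: b4⊕b5⊕b6⊕b7⊕b12⊕b13⊕b14⊕b15 = 1⊕0⊕0⊕0⊕0⊕0⊕0⊕1 = 0
s8: b8⊕b9⊕b10⊕b11⊕b12⊕b13⊕b14⊕b15 = 1⊕1⊕0⊕1⊕0⊕0⊕0⊕1 = 0
Syndrome (s8...s1) = 0010 → position 2.
Overall parity (XOR of all 16 bits, including p0): 1⊕1⊕1⊕0⊕1⊕0⊕0⊕0⊕1⊕1⊕0⊕1⊕0⊕0⊕0⊕1 = 0
Overall=0, syndrome position=2 → double-bit error detected (uncorrectable).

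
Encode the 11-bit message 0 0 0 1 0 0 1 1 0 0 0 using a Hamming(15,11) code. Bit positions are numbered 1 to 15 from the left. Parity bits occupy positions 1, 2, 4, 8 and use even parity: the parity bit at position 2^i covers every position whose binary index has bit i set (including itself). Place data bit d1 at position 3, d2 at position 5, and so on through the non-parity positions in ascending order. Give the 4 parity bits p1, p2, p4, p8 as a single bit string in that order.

0000

Place data bits at non-power-of-two positions: b3=0, b5=0, b6=0, b7=1, b9=0, b10=0, b11=1, b12=1, b13=0, b14=0, b15=0.
p1 = XOR of data positions {3,5,7,9,11,13,15} = 0⊕0⊕1⊕0⊕1⊕0⊕0 = 0
p2 = XOR of data positions {3,6,7,10,11,14,15} = 0⊕0⊕1⊕0⊕1⊕0⊕0 = 0
p4 = XOR of data positions {5,6,7,12,13,14,15} = 0⊕0⊕1⊕1⊕0⊕0⊕0 = 0
p8 = XOR of data positions {9,10,11,12,13,14,15} = 0⊕0⊕1⊕1⊕0⊕0⊕0 = 0
Parity bits p1,p2,p4,p8 = 0000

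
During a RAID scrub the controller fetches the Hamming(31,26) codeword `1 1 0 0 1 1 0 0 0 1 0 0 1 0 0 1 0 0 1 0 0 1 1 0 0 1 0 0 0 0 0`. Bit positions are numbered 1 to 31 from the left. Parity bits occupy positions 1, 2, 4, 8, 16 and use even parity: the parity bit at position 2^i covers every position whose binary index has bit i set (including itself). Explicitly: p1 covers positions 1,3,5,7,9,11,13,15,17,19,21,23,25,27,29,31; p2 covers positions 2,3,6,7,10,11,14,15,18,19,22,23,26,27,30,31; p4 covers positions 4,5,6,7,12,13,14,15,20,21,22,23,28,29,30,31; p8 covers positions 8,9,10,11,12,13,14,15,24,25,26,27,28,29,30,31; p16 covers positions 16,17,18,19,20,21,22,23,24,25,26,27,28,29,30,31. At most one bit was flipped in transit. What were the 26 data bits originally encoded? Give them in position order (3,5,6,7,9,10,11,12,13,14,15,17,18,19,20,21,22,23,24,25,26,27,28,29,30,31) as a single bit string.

s1: b1⊕b3⊕b5⊕b7⊕b9⊕b11⊕b13⊕b15⊕b17⊕b19⊕b21⊕b23⊕b25⊕b27⊕b29⊕b31 = 1⊕0⊕1⊕0⊕0⊕0⊕1⊕0⊕0⊕1⊕0⊕1⊕0⊕0⊕0⊕0 = 1
s2: b2⊕b3⊕b6⊕b7⊕b10⊕b11⊕b14⊕b15⊕b18⊕b19⊕b22⊕b23⊕b26⊕b27⊕b30⊕b31 = 1⊕0⊕1⊕0⊕1⊕0⊕0⊕0⊕0⊕1⊕1⊕1⊕1⊕0⊕0⊕0 = 1
s4: b4⊕b5⊕b6⊕b7⊕b12⊕b13⊕b14⊕b15⊕b20⊕b21⊕b22⊕b23⊕b28⊕b29⊕b30⊕b31 = 0⊕1⊕1⊕0⊕0⊕1⊕0⊕0⊕0⊕0⊕1⊕1⊕0⊕0⊕0⊕0 = 1
s8: b8⊕b9⊕b10⊕b11⊕b12⊕b13⊕b14⊕b15⊕b24⊕b25⊕b26⊕b27⊕b28⊕b29⊕b30⊕b31 = 0⊕0⊕1⊕0⊕0⊕1⊕0⊕0⊕0⊕0⊕1⊕0⊕0⊕0⊕0⊕0 = 1
s16: b16⊕b17⊕b18⊕b19⊕b20⊕b21⊕b22⊕b23⊕b24⊕b25⊕b26⊕b27⊕b28⊕b29⊕b30⊕b31 = 1⊕0⊕0⊕1⊕0⊕0⊕1⊕1⊕0⊕0⊕1⊕0⊕0⊕0⊕0⊕0 = 1
Syndrome (s16...s1) = 11111 → position 31.
Flip bit 31: corrected codeword = 1100110001001001001001100100001
Data bits at positions 3,5,6,7,9,10,11,12,13,14,15,17,18,19,20,21,22,23,24,25,26,27,28,29,30,31: 01100100100001001100100001

01100100100001001100100001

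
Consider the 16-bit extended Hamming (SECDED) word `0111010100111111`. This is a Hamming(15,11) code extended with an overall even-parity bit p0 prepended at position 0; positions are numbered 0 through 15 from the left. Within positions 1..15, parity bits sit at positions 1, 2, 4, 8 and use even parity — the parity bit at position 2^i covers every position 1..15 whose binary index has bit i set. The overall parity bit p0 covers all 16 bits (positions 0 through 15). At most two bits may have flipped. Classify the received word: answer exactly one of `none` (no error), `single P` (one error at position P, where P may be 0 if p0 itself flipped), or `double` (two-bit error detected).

single 3

s1: b1⊕b3⊕b5⊕b7⊕b9⊕b11⊕b13⊕b15 = 1⊕1⊕1⊕1⊕0⊕1⊕1⊕1 = 1
s2: b2⊕b3⊕b6⊕b7⊕b10⊕b11⊕b14⊕b15 = 1⊕1⊕0⊕1⊕1⊕1⊕1⊕1 = 1
s4: b4⊕b5⊕b6⊕b7⊕b12⊕b13⊕b14⊕b15 = 0⊕1⊕0⊕1⊕1⊕1⊕1⊕1 = 0
s8: b8⊕b9⊕b10⊕b11⊕b12⊕b13⊕b14⊕b15 = 0⊕0⊕1⊕1⊕1⊕1⊕1⊕1 = 0
Syndrome (s8...s1) = 0011 → position 3.
Overall parity (XOR of all 16 bits, including p0): 0⊕1⊕1⊕1⊕0⊕1⊕0⊕1⊕0⊕0⊕1⊕1⊕1⊕1⊕1⊕1 = 1
Overall=1, syndrome position=3 → single-bit error at position 3.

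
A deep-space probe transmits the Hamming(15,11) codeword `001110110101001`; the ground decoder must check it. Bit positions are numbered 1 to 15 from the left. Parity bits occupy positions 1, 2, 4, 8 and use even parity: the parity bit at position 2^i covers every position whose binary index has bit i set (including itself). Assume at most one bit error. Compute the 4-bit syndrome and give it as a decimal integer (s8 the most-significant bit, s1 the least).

s1: b1⊕b3⊕b5⊕b7⊕b9⊕b11⊕b13⊕b15 = 0⊕1⊕1⊕1⊕0⊕0⊕0⊕1 = 0
s2: b2⊕b3⊕b6⊕b7⊕b10⊕b11⊕b14⊕b15 = 0⊕1⊕0⊕1⊕1⊕0⊕0⊕1 = 0
s4: b4⊕b5⊕b6⊕b7⊕b12⊕b13⊕b14⊕b15 = 1⊕1⊕0⊕1⊕1⊕0⊕0⊕1 = 1
s8: b8⊕b9⊕b10⊕b11⊕b12⊕b13⊕b14⊕b15 = 1⊕0⊕1⊕0⊕1⊕0⊕0⊕1 = 0
Syndrome (s8...s1) = 0100 → position 4.

4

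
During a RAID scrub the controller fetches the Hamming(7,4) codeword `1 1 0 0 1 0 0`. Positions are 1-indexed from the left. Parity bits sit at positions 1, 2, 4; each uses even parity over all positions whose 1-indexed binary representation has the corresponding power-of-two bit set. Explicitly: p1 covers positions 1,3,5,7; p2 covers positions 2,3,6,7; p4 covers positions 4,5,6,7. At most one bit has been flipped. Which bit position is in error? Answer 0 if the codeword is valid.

s1: b1⊕b3⊕b5⊕b7 = 1⊕0⊕1⊕0 = 0
s2: b2⊕b3⊕b6⊕b7 = 1⊕0⊕0⊕0 = 1
s4: b4⊕b5⊕b6⊕b7 = 0⊕1⊕0⊕0 = 1
Syndrome (s4...s1) = 110 → position 6.

6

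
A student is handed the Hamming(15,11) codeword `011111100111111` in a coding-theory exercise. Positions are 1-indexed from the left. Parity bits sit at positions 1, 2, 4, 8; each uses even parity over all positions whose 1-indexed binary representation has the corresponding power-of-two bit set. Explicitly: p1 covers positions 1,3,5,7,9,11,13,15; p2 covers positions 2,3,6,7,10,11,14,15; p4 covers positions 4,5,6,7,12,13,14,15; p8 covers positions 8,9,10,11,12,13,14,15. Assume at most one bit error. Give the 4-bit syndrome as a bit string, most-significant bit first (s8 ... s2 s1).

0000

s1: b1⊕b3⊕b5⊕b7⊕b9⊕b11⊕b13⊕b15 = 0⊕1⊕1⊕1⊕0⊕1⊕1⊕1 = 0
s2: b2⊕b3⊕b6⊕b7⊕b10⊕b11⊕b14⊕b15 = 1⊕1⊕1⊕1⊕1⊕1⊕1⊕1 = 0
s4: b4⊕b5⊕b6⊕b7⊕b12⊕b13⊕b14⊕b15 = 1⊕1⊕1⊕1⊕1⊕1⊕1⊕1 = 0
s8: b8⊕b9⊕b10⊕b11⊕b12⊕b13⊕b14⊕b15 = 0⊕0⊕1⊕1⊕1⊕1⊕1⊕1 = 0
Syndrome (s8...s1) = 0000 → position 0 (no error).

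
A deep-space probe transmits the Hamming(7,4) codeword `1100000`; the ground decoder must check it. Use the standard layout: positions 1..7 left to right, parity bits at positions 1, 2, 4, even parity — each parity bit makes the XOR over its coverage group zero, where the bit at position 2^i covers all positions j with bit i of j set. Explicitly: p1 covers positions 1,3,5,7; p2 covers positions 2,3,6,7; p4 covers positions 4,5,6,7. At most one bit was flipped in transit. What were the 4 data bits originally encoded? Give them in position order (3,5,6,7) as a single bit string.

1000

s1: b1⊕b3⊕b5⊕b7 = 1⊕0⊕0⊕0 = 1
s2: b2⊕b3⊕b6⊕b7 = 1⊕0⊕0⊕0 = 1
s4: b4⊕b5⊕b6⊕b7 = 0⊕0⊕0⊕0 = 0
Syndrome (s4...s1) = 011 → position 3.
Flip bit 3: corrected codeword = 1110000
Data bits at positions 3,5,6,7: 1000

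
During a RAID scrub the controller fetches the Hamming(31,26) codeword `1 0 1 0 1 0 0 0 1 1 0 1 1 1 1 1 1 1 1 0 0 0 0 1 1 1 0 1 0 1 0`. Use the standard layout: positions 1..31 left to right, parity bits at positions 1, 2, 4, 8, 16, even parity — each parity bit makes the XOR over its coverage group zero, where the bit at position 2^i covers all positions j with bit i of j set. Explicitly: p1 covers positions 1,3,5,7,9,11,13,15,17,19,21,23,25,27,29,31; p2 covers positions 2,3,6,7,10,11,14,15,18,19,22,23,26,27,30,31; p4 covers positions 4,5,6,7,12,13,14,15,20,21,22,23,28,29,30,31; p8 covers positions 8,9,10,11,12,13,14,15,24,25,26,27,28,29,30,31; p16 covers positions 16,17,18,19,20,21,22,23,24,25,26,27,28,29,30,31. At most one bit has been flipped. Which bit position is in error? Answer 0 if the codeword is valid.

29

s1: b1⊕b3⊕b5⊕b7⊕b9⊕b11⊕b13⊕b15⊕b17⊕b19⊕b21⊕b23⊕b25⊕b27⊕b29⊕b31 = 1⊕1⊕1⊕0⊕1⊕0⊕1⊕1⊕1⊕1⊕0⊕0⊕1⊕0⊕0⊕0 = 1
s2: b2⊕b3⊕b6⊕b7⊕b10⊕b11⊕b14⊕b15⊕b18⊕b19⊕b22⊕b23⊕b26⊕b27⊕b30⊕b31 = 0⊕1⊕0⊕0⊕1⊕0⊕1⊕1⊕1⊕1⊕0⊕0⊕1⊕0⊕1⊕0 = 0
s4: b4⊕b5⊕b6⊕b7⊕b12⊕b13⊕b14⊕b15⊕b20⊕b21⊕b22⊕b23⊕b28⊕b29⊕b30⊕b31 = 0⊕1⊕0⊕0⊕1⊕1⊕1⊕1⊕0⊕0⊕0⊕0⊕1⊕0⊕1⊕0 = 1
s8: b8⊕b9⊕b10⊕b11⊕b12⊕b13⊕b14⊕b15⊕b24⊕b25⊕b26⊕b27⊕b28⊕b29⊕b30⊕b31 = 0⊕1⊕1⊕0⊕1⊕1⊕1⊕1⊕1⊕1⊕1⊕0⊕1⊕0⊕1⊕0 = 1
s16: b16⊕b17⊕b18⊕b19⊕b20⊕b21⊕b22⊕b23⊕b24⊕b25⊕b26⊕b27⊕b28⊕b29⊕b30⊕b31 = 1⊕1⊕1⊕1⊕0⊕0⊕0⊕0⊕1⊕1⊕1⊕0⊕1⊕0⊕1⊕0 = 1
Syndrome (s16...s1) = 11101 → position 29.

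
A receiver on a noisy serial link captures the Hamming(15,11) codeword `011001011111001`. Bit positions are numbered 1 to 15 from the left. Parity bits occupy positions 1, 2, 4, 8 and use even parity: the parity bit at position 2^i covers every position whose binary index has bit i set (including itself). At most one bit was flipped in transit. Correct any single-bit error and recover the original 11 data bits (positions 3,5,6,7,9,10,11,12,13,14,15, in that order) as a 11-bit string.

s1: b1⊕b3⊕b5⊕b7⊕b9⊕b11⊕b13⊕b15 = 0⊕1⊕0⊕0⊕1⊕1⊕0⊕1 = 0
s2: b2⊕b3⊕b6⊕b7⊕b10⊕b11⊕b14⊕b15 = 1⊕1⊕1⊕0⊕1⊕1⊕0⊕1 = 0
s4: b4⊕b5⊕b6⊕b7⊕b12⊕b13⊕b14⊕b15 = 0⊕0⊕1⊕0⊕1⊕0⊕0⊕1 = 1
s8: b8⊕b9⊕b10⊕b11⊕b12⊕b13⊕b14⊕b15 = 1⊕1⊕1⊕1⊕1⊕0⊕0⊕1 = 0
Syndrome (s8...s1) = 0100 → position 4.
Flip bit 4: corrected codeword = 011101011111001
Data bits at positions 3,5,6,7,9,10,11,12,13,14,15: 10101111001

10101111001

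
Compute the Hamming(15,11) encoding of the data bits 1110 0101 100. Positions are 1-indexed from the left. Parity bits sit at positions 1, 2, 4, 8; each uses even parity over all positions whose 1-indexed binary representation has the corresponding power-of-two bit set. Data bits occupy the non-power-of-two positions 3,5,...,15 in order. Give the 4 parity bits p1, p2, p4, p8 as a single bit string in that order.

Place data bits at non-power-of-two positions: b3=1, b5=1, b6=1, b7=0, b9=0, b10=1, b11=0, b12=1, b13=1, b14=0, b15=0.
p1 = XOR of data positions {3,5,7,9,11,13,15} = 1⊕1⊕0⊕0⊕0⊕1⊕0 = 1
p2 = XOR of data positions {3,6,7,10,11,14,15} = 1⊕1⊕0⊕1⊕0⊕0⊕0 = 1
p4 = XOR of data positions {5,6,7,12,13,14,15} = 1⊕1⊕0⊕1⊕1⊕0⊕0 = 0
p8 = XOR of data positions {9,10,11,12,13,14,15} = 0⊕1⊕0⊕1⊕1⊕0⊕0 = 1
Parity bits p1,p2,p4,p8 = 1101

1101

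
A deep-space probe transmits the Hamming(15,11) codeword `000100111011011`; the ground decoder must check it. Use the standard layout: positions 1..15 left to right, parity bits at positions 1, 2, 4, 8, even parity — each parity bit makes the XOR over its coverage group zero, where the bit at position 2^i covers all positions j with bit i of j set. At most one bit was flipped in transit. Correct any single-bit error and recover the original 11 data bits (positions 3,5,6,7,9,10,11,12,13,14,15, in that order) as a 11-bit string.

s1: b1⊕b3⊕b5⊕b7⊕b9⊕b11⊕b13⊕b15 = 0⊕0⊕0⊕1⊕1⊕1⊕0⊕1 = 0
s2: b2⊕b3⊕b6⊕b7⊕b10⊕b11⊕b14⊕b15 = 0⊕0⊕0⊕1⊕0⊕1⊕1⊕1 = 0
s4: b4⊕b5⊕b6⊕b7⊕b12⊕b13⊕b14⊕b15 = 1⊕0⊕0⊕1⊕1⊕0⊕1⊕1 = 1
s8: b8⊕b9⊕b10⊕b11⊕b12⊕b13⊕b14⊕b15 = 1⊕1⊕0⊕1⊕1⊕0⊕1⊕1 = 0
Syndrome (s8...s1) = 0100 → position 4.
Flip bit 4: corrected codeword = 000000111011011
Data bits at positions 3,5,6,7,9,10,11,12,13,14,15: 00011011011

00011011011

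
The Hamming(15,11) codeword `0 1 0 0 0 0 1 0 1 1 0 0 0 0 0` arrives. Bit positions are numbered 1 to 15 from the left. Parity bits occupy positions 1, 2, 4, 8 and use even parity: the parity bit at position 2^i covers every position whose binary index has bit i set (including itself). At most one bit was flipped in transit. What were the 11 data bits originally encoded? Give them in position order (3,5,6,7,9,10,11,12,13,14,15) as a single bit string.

s1: b1⊕b3⊕b5⊕b7⊕b9⊕b11⊕b13⊕b15 = 0⊕0⊕0⊕1⊕1⊕0⊕0⊕0 = 0
s2: b2⊕b3⊕b6⊕b7⊕b10⊕b11⊕b14⊕b15 = 1⊕0⊕0⊕1⊕1⊕0⊕0⊕0 = 1
s4: b4⊕b5⊕b6⊕b7⊕b12⊕b13⊕b14⊕b15 = 0⊕0⊕0⊕1⊕0⊕0⊕0⊕0 = 1
s8: b8⊕b9⊕b10⊕b11⊕b12⊕b13⊕b14⊕b15 = 0⊕1⊕1⊕0⊕0⊕0⊕0⊕0 = 0
Syndrome (s8...s1) = 0110 → position 6.
Flip bit 6: corrected codeword = 010001101100000
Data bits at positions 3,5,6,7,9,10,11,12,13,14,15: 00111100000

00111100000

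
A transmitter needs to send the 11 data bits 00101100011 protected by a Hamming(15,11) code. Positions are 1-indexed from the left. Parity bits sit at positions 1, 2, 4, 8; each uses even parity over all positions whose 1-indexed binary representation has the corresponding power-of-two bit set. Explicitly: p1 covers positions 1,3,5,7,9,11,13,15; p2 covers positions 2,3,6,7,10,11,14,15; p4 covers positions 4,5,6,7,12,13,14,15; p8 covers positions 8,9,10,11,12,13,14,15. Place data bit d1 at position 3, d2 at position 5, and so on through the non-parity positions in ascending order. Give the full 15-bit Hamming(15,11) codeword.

Place data bits at non-power-of-two positions: b3=0, b5=0, b6=1, b7=0, b9=1, b10=1, b11=0, b12=0, b13=0, b14=1, b15=1.
p1 = XOR of data positions {3,5,7,9,11,13,15} = 0⊕0⊕0⊕1⊕0⊕0⊕1 = 0
p2 = XOR of data positions {3,6,7,10,11,14,15} = 0⊕1⊕0⊕1⊕0⊕1⊕1 = 0
p4 = XOR of data positions {5,6,7,12,13,14,15} = 0⊕1⊕0⊕0⊕0⊕1⊕1 = 1
p8 = XOR of data positions {9,10,11,12,13,14,15} = 1⊕1⊕0⊕0⊕0⊕1⊕1 = 0
Codeword b1..b15 = 000101001100011

000101001100011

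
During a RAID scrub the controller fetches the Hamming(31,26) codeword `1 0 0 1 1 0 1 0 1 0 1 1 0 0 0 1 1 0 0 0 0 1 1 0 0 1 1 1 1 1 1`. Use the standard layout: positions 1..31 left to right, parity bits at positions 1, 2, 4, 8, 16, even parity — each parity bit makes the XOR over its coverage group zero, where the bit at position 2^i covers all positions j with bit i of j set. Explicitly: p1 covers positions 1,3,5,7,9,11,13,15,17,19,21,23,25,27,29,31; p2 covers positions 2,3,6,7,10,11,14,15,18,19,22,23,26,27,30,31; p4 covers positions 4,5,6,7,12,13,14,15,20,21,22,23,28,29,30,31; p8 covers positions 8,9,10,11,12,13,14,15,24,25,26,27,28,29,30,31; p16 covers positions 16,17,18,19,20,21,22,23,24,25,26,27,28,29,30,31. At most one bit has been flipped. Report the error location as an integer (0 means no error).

8

s1: b1⊕b3⊕b5⊕b7⊕b9⊕b11⊕b13⊕b15⊕b17⊕b19⊕b21⊕b23⊕b25⊕b27⊕b29⊕b31 = 1⊕0⊕1⊕1⊕1⊕1⊕0⊕0⊕1⊕0⊕0⊕1⊕0⊕1⊕1⊕1 = 0
s2: b2⊕b3⊕b6⊕b7⊕b10⊕b11⊕b14⊕b15⊕b18⊕b19⊕b22⊕b23⊕b26⊕b27⊕b30⊕b31 = 0⊕0⊕0⊕1⊕0⊕1⊕0⊕0⊕0⊕0⊕1⊕1⊕1⊕1⊕1⊕1 = 0
s4: b4⊕b5⊕b6⊕b7⊕b12⊕b13⊕b14⊕b15⊕b20⊕b21⊕b22⊕b23⊕b28⊕b29⊕b30⊕b31 = 1⊕1⊕0⊕1⊕1⊕0⊕0⊕0⊕0⊕0⊕1⊕1⊕1⊕1⊕1⊕1 = 0
s8: b8⊕b9⊕b10⊕b11⊕b12⊕b13⊕b14⊕b15⊕b24⊕b25⊕b26⊕b27⊕b28⊕b29⊕b30⊕b31 = 0⊕1⊕0⊕1⊕1⊕0⊕0⊕0⊕0⊕0⊕1⊕1⊕1⊕1⊕1⊕1 = 1
s16: b16⊕b17⊕b18⊕b19⊕b20⊕b21⊕b22⊕b23⊕b24⊕b25⊕b26⊕b27⊕b28⊕b29⊕b30⊕b31 = 1⊕1⊕0⊕0⊕0⊕0⊕1⊕1⊕0⊕0⊕1⊕1⊕1⊕1⊕1⊕1 = 0
Syndrome (s16...s1) = 01000 → position 8.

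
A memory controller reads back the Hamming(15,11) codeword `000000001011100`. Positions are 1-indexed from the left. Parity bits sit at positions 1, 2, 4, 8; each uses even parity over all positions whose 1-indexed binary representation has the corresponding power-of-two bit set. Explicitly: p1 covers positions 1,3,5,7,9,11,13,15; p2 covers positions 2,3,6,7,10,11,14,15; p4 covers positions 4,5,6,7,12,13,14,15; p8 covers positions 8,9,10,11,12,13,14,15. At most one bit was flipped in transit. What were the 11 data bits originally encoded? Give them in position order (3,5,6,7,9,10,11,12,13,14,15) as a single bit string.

10001011100

s1: b1⊕b3⊕b5⊕b7⊕b9⊕b11⊕b13⊕b15 = 0⊕0⊕0⊕0⊕1⊕1⊕1⊕0 = 1
s2: b2⊕b3⊕b6⊕b7⊕b10⊕b11⊕b14⊕b15 = 0⊕0⊕0⊕0⊕0⊕1⊕0⊕0 = 1
s4: b4⊕b5⊕b6⊕b7⊕b12⊕b13⊕b14⊕b15 = 0⊕0⊕0⊕0⊕1⊕1⊕0⊕0 = 0
s8: b8⊕b9⊕b10⊕b11⊕b12⊕b13⊕b14⊕b15 = 0⊕1⊕0⊕1⊕1⊕1⊕0⊕0 = 0
Syndrome (s8...s1) = 0011 → position 3.
Flip bit 3: corrected codeword = 001000001011100
Data bits at positions 3,5,6,7,9,10,11,12,13,14,15: 10001011100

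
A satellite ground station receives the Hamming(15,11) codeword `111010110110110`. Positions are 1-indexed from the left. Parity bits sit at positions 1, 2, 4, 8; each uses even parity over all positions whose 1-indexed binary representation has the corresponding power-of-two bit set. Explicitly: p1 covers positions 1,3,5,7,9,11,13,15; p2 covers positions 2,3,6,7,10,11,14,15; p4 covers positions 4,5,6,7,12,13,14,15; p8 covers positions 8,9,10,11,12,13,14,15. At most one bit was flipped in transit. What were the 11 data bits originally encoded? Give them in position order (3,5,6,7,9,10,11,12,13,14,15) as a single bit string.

s1: b1⊕b3⊕b5⊕b7⊕b9⊕b11⊕b13⊕b15 = 1⊕1⊕1⊕1⊕0⊕1⊕1⊕0 = 0
s2: b2⊕b3⊕b6⊕b7⊕b10⊕b11⊕b14⊕b15 = 1⊕1⊕0⊕1⊕1⊕1⊕1⊕0 = 0
s4: b4⊕b5⊕b6⊕b7⊕b12⊕b13⊕b14⊕b15 = 0⊕1⊕0⊕1⊕0⊕1⊕1⊕0 = 0
s8: b8⊕b9⊕b10⊕b11⊕b12⊕b13⊕b14⊕b15 = 1⊕0⊕1⊕1⊕0⊕1⊕1⊕0 = 1
Syndrome (s8...s1) = 1000 → position 8.
Flip bit 8: corrected codeword = 111010100110110
Data bits at positions 3,5,6,7,9,10,11,12,13,14,15: 11010110110

11010110110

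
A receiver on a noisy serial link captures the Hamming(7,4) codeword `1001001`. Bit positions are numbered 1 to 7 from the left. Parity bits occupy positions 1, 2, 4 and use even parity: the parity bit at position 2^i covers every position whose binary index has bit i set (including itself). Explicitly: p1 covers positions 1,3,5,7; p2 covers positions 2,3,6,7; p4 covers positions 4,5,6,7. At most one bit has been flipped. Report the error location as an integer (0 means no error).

2

s1: b1⊕b3⊕b5⊕b7 = 1⊕0⊕0⊕1 = 0
s2: b2⊕b3⊕b6⊕b7 = 0⊕0⊕0⊕1 = 1
s4: b4⊕b5⊕b6⊕b7 = 1⊕0⊕0⊕1 = 0
Syndrome (s4...s1) = 010 → position 2.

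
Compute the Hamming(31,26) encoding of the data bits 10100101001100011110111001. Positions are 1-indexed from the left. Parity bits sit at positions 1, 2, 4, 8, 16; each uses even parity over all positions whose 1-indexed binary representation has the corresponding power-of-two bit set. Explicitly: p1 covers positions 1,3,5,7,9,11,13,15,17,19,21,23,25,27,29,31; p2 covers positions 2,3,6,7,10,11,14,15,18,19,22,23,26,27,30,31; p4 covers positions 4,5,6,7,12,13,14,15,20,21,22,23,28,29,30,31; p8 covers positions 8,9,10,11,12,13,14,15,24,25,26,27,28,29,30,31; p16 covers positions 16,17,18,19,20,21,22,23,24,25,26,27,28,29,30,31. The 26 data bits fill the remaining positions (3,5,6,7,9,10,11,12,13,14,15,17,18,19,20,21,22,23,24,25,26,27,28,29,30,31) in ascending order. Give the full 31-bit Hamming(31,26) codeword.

1110010001010011100011110111001

Place data bits at non-power-of-two positions: b3=1, b5=0, b6=1, b7=0, b9=0, b10=1, b11=0, b12=1, b13=0, b14=0, b15=1, b17=1, b18=0, b19=0, b20=0, b21=1, b22=1, b23=1, b24=1, b25=0, b26=1, b27=1, b28=1, b29=0, b30=0, b31=1.
p1 = XOR of data positions {3,5,7,9,11,13,15,17,19,21,23,25,27,29,31} = 1⊕0⊕0⊕0⊕0⊕0⊕1⊕1⊕0⊕1⊕1⊕0⊕1⊕0⊕1 = 1
p2 = XOR of data positions {3,6,7,10,11,14,15,18,19,22,23,26,27,30,31} = 1⊕1⊕0⊕1⊕0⊕0⊕1⊕0⊕0⊕1⊕1⊕1⊕1⊕0⊕1 = 1
p4 = XOR of data positions {5,6,7,12,13,14,15,20,21,22,23,28,29,30,31} = 0⊕1⊕0⊕1⊕0⊕0⊕1⊕0⊕1⊕1⊕1⊕1⊕0⊕0⊕1 = 0
p8 = XOR of data positions {9,10,11,12,13,14,15,24,25,26,27,28,29,30,31} = 0⊕1⊕0⊕1⊕0⊕0⊕1⊕1⊕0⊕1⊕1⊕1⊕0⊕0⊕1 = 0
p16 = XOR of data positions {17,18,19,20,21,22,23,24,25,26,27,28,29,30,31} = 1⊕0⊕0⊕0⊕1⊕1⊕1⊕1⊕0⊕1⊕1⊕1⊕0⊕0⊕1 = 1
Codeword b1..b31 = 1110010001010011100011110111001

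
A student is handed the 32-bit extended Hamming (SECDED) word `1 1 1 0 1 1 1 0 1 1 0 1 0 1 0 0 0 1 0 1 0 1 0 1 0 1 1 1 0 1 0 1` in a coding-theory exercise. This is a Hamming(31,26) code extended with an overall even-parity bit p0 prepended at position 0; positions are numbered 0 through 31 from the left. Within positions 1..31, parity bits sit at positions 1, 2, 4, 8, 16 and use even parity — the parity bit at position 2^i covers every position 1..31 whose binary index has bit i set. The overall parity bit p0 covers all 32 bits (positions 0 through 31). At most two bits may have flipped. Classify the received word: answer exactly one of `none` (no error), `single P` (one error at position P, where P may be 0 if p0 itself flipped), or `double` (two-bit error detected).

s1: b1⊕b3⊕b5⊕b7⊕b9⊕b11⊕b13⊕b15⊕b17⊕b19⊕b21⊕b23⊕b25⊕b27⊕b29⊕b31 = 1⊕0⊕1⊕0⊕1⊕1⊕1⊕0⊕1⊕1⊕1⊕1⊕1⊕1⊕1⊕1 = 1
s2: b2⊕b3⊕b6⊕b7⊕b10⊕b11⊕b14⊕b15⊕b18⊕b19⊕b22⊕b23⊕b26⊕b27⊕b30⊕b31 = 1⊕0⊕1⊕0⊕0⊕1⊕0⊕0⊕0⊕1⊕0⊕1⊕1⊕1⊕0⊕1 = 0
s4: b4⊕b5⊕b6⊕b7⊕b12⊕b13⊕b14⊕b15⊕b20⊕b21⊕b22⊕b23⊕b28⊕b29⊕b30⊕b31 = 1⊕1⊕1⊕0⊕0⊕1⊕0⊕0⊕0⊕1⊕0⊕1⊕0⊕1⊕0⊕1 = 0
s8: b8⊕b9⊕b10⊕b11⊕b12⊕b13⊕b14⊕b15⊕b24⊕b25⊕b26⊕b27⊕b28⊕b29⊕b30⊕b31 = 1⊕1⊕0⊕1⊕0⊕1⊕0⊕0⊕0⊕1⊕1⊕1⊕0⊕1⊕0⊕1 = 1
s16: b16⊕b17⊕b18⊕b19⊕b20⊕b21⊕b22⊕b23⊕b24⊕b25⊕b26⊕b27⊕b28⊕b29⊕b30⊕b31 = 0⊕1⊕0⊕1⊕0⊕1⊕0⊕1⊕0⊕1⊕1⊕1⊕0⊕1⊕0⊕1 = 1
Syndrome (s16...s1) = 11001 → position 25.
Overall parity (XOR of all 32 bits, including p0): 1⊕1⊕1⊕0⊕1⊕1⊕1⊕0⊕1⊕1⊕0⊕1⊕0⊕1⊕0⊕0⊕0⊕1⊕0⊕1⊕0⊕1⊕0⊕1⊕0⊕1⊕1⊕1⊕0⊕1⊕0⊕1 = 1
Overall=1, syndrome position=25 → single-bit error at position 25.

single 25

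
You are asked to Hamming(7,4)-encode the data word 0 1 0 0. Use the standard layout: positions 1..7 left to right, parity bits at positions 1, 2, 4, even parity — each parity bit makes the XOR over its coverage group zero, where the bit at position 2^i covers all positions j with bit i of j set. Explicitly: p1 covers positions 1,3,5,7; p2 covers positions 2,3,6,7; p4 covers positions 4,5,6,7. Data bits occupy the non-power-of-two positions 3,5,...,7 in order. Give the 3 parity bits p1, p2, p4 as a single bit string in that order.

Place data bits at non-power-of-two positions: b3=0, b5=1, b6=0, b7=0.
p1 = XOR of data positions {3,5,7} = 0⊕1⊕0 = 1
p2 = XOR of data positions {3,6,7} = 0⊕0⊕0 = 0
p4 = XOR of data positions {5,6,7} = 1⊕0⊕0 = 1
Parity bits p1,p2,p4 = 101

101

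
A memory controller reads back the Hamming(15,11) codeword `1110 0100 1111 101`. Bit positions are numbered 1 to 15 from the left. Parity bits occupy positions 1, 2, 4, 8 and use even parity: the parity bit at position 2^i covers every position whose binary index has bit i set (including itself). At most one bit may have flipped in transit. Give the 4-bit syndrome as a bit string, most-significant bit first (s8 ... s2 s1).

0000

s1: b1⊕b3⊕b5⊕b7⊕b9⊕b11⊕b13⊕b15 = 1⊕1⊕0⊕0⊕1⊕1⊕1⊕1 = 0
s2: b2⊕b3⊕b6⊕b7⊕b10⊕b11⊕b14⊕b15 = 1⊕1⊕1⊕0⊕1⊕1⊕0⊕1 = 0
s4: b4⊕b5⊕b6⊕b7⊕b12⊕b13⊕b14⊕b15 = 0⊕0⊕1⊕0⊕1⊕1⊕0⊕1 = 0
s8: b8⊕b9⊕b10⊕b11⊕b12⊕b13⊕b14⊕b15 = 0⊕1⊕1⊕1⊕1⊕1⊕0⊕1 = 0
Syndrome (s8...s1) = 0000 → position 0 (no error).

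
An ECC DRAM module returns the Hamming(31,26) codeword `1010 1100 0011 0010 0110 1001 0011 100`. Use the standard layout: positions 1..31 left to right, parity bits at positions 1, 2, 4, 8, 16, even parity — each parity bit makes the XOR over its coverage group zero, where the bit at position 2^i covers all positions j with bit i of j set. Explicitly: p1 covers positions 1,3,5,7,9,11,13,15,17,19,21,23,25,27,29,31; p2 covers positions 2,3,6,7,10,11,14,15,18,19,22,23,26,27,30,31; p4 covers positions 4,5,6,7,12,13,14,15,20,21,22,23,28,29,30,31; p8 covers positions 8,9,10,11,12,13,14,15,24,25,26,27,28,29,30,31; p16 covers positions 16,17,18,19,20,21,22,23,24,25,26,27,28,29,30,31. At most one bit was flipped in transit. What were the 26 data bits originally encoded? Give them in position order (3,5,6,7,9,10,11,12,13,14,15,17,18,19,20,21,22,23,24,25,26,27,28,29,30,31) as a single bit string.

11100011001011010010011101

s1: b1⊕b3⊕b5⊕b7⊕b9⊕b11⊕b13⊕b15⊕b17⊕b19⊕b21⊕b23⊕b25⊕b27⊕b29⊕b31 = 1⊕1⊕1⊕0⊕0⊕1⊕0⊕1⊕0⊕1⊕1⊕0⊕0⊕1⊕1⊕0 = 1
s2: b2⊕b3⊕b6⊕b7⊕b10⊕b11⊕b14⊕b15⊕b18⊕b19⊕b22⊕b23⊕b26⊕b27⊕b30⊕b31 = 0⊕1⊕1⊕0⊕0⊕1⊕0⊕1⊕1⊕1⊕0⊕0⊕0⊕1⊕0⊕0 = 1
s4: b4⊕b5⊕b6⊕b7⊕b12⊕b13⊕b14⊕b15⊕b20⊕b21⊕b22⊕b23⊕b28⊕b29⊕b30⊕b31 = 0⊕1⊕1⊕0⊕1⊕0⊕0⊕1⊕0⊕1⊕0⊕0⊕1⊕1⊕0⊕0 = 1
s8: b8⊕b9⊕b10⊕b11⊕b12⊕b13⊕b14⊕b15⊕b24⊕b25⊕b26⊕b27⊕b28⊕b29⊕b30⊕b31 = 0⊕0⊕0⊕1⊕1⊕0⊕0⊕1⊕1⊕0⊕0⊕1⊕1⊕1⊕0⊕0 = 1
s16: b16⊕b17⊕b18⊕b19⊕b20⊕b21⊕b22⊕b23⊕b24⊕b25⊕b26⊕b27⊕b28⊕b29⊕b30⊕b31 = 0⊕0⊕1⊕1⊕0⊕1⊕0⊕0⊕1⊕0⊕0⊕1⊕1⊕1⊕0⊕0 = 1
Syndrome (s16...s1) = 11111 → position 31.
Flip bit 31: corrected codeword = 1010110000110010011010010011101
Data bits at positions 3,5,6,7,9,10,11,12,13,14,15,17,18,19,20,21,22,23,24,25,26,27,28,29,30,31: 11100011001011010010011101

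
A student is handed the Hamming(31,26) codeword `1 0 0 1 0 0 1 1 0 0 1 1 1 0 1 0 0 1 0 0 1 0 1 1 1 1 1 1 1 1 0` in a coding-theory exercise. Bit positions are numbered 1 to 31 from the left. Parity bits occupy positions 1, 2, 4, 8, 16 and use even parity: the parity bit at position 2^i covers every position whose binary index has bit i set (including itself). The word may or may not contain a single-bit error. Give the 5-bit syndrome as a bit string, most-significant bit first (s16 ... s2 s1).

s1: b1⊕b3⊕b5⊕b7⊕b9⊕b11⊕b13⊕b15⊕b17⊕b19⊕b21⊕b23⊕b25⊕b27⊕b29⊕b31 = 1⊕0⊕0⊕1⊕0⊕1⊕1⊕1⊕0⊕0⊕1⊕1⊕1⊕1⊕1⊕0 = 0
s2: b2⊕b3⊕b6⊕b7⊕b10⊕b11⊕b14⊕b15⊕b18⊕b19⊕b22⊕b23⊕b26⊕b27⊕b30⊕b31 = 0⊕0⊕0⊕1⊕0⊕1⊕0⊕1⊕1⊕0⊕0⊕1⊕1⊕1⊕1⊕0 = 0
s4: b4⊕b5⊕b6⊕b7⊕b12⊕b13⊕b14⊕b15⊕b20⊕b21⊕b22⊕b23⊕b28⊕b29⊕b30⊕b31 = 1⊕0⊕0⊕1⊕1⊕1⊕0⊕1⊕0⊕1⊕0⊕1⊕1⊕1⊕1⊕0 = 0
s8: b8⊕b9⊕b10⊕b11⊕b12⊕b13⊕b14⊕b15⊕b24⊕b25⊕b26⊕b27⊕b28⊕b29⊕b30⊕b31 = 1⊕0⊕0⊕1⊕1⊕1⊕0⊕1⊕1⊕1⊕1⊕1⊕1⊕1⊕1⊕0 = 0
s16: b16⊕b17⊕b18⊕b19⊕b20⊕b21⊕b22⊕b23⊕b24⊕b25⊕b26⊕b27⊕b28⊕b29⊕b30⊕b31 = 0⊕0⊕1⊕0⊕0⊕1⊕0⊕1⊕1⊕1⊕1⊕1⊕1⊕1⊕1⊕0 = 0
Syndrome (s16...s1) = 00000 → position 0 (no error).

00000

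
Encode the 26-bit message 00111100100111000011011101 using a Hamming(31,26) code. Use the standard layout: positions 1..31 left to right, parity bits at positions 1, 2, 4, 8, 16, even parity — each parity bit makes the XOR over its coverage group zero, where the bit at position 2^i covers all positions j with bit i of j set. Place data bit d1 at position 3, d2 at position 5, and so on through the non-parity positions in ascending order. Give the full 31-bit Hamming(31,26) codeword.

1100011111001001111000011011101

Place data bits at non-power-of-two positions: b3=0, b5=0, b6=1, b7=1, b9=1, b10=1, b11=0, b12=0, b13=1, b14=0, b15=0, b17=1, b18=1, b19=1, b20=0, b21=0, b22=0, b23=0, b24=1, b25=1, b26=0, b27=1, b28=1, b29=1, b30=0, b31=1.
p1 = XOR of data positions {3,5,7,9,11,13,15,17,19,21,23,25,27,29,31} = 0⊕0⊕1⊕1⊕0⊕1⊕0⊕1⊕1⊕0⊕0⊕1⊕1⊕1⊕1 = 1
p2 = XOR of data positions {3,6,7,10,11,14,15,18,19,22,23,26,27,30,31} = 0⊕1⊕1⊕1⊕0⊕0⊕0⊕1⊕1⊕0⊕0⊕0⊕1⊕0⊕1 = 1
p4 = XOR of data positions {5,6,7,12,13,14,15,20,21,22,23,28,29,30,31} = 0⊕1⊕1⊕0⊕1⊕0⊕0⊕0⊕0⊕0⊕0⊕1⊕1⊕0⊕1 = 0
p8 = XOR of data positions {9,10,11,12,13,14,15,24,25,26,27,28,29,30,31} = 1⊕1⊕0⊕0⊕1⊕0⊕0⊕1⊕1⊕0⊕1⊕1⊕1⊕0⊕1 = 1
p16 = XOR of data positions {17,18,19,20,21,22,23,24,25,26,27,28,29,30,31} = 1⊕1⊕1⊕0⊕0⊕0⊕0⊕1⊕1⊕0⊕1⊕1⊕1⊕0⊕1 = 1
Codeword b1..b31 = 1100011111001001111000011011101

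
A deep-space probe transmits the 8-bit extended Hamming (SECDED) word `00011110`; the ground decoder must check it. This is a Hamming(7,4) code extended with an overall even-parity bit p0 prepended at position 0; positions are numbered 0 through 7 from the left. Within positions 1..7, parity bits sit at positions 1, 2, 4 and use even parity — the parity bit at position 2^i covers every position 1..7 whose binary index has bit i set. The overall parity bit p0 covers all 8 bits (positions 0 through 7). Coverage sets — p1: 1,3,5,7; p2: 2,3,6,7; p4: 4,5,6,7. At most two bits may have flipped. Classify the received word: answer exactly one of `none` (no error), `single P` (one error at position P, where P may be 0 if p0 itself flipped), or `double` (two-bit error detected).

s1: b1⊕b3⊕b5⊕b7 = 0⊕1⊕1⊕0 = 0
s2: b2⊕b3⊕b6⊕b7 = 0⊕1⊕1⊕0 = 0
s4: b4⊕b5⊕b6⊕b7 = 1⊕1⊕1⊕0 = 1
Syndrome (s4...s1) = 100 → position 4.
Overall parity (XOR of all 8 bits, including p0): 0⊕0⊕0⊕1⊕1⊕1⊕1⊕0 = 0
Overall=0, syndrome position=4 → double-bit error detected (uncorrectable).

double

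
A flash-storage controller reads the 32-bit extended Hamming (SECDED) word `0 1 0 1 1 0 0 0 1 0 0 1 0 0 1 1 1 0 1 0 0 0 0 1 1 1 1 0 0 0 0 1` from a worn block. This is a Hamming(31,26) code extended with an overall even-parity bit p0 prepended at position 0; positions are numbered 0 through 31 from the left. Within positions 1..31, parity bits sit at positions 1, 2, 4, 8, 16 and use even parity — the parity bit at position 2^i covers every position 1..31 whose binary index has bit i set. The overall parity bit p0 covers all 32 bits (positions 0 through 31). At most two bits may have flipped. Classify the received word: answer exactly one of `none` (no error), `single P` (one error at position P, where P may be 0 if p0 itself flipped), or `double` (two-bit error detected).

double

s1: b1⊕b3⊕b5⊕b7⊕b9⊕b11⊕b13⊕b15⊕b17⊕b19⊕b21⊕b23⊕b25⊕b27⊕b29⊕b31 = 1⊕1⊕0⊕0⊕0⊕1⊕0⊕1⊕0⊕0⊕0⊕1⊕1⊕0⊕0⊕1 = 1
s2: b2⊕b3⊕b6⊕b7⊕b10⊕b11⊕b14⊕b15⊕b18⊕b19⊕b22⊕b23⊕b26⊕b27⊕b30⊕b31 = 0⊕1⊕0⊕0⊕0⊕1⊕1⊕1⊕1⊕0⊕0⊕1⊕1⊕0⊕0⊕1 = 0
s4: b4⊕b5⊕b6⊕b7⊕b12⊕b13⊕b14⊕b15⊕b20⊕b21⊕b22⊕b23⊕b28⊕b29⊕b30⊕b31 = 1⊕0⊕0⊕0⊕0⊕0⊕1⊕1⊕0⊕0⊕0⊕1⊕0⊕0⊕0⊕1 = 1
s8: b8⊕b9⊕b10⊕b11⊕b12⊕b13⊕b14⊕b15⊕b24⊕b25⊕b26⊕b27⊕b28⊕b29⊕b30⊕b31 = 1⊕0⊕0⊕1⊕0⊕0⊕1⊕1⊕1⊕1⊕1⊕0⊕0⊕0⊕0⊕1 = 0
s16: b16⊕b17⊕b18⊕b19⊕b20⊕b21⊕b22⊕b23⊕b24⊕b25⊕b26⊕b27⊕b28⊕b29⊕b30⊕b31 = 1⊕0⊕1⊕0⊕0⊕0⊕0⊕1⊕1⊕1⊕1⊕0⊕0⊕0⊕0⊕1 = 1
Syndrome (s16...s1) = 10101 → position 21.
Overall parity (XOR of all 32 bits, including p0): 0⊕1⊕0⊕1⊕1⊕0⊕0⊕0⊕1⊕0⊕0⊕1⊕0⊕0⊕1⊕1⊕1⊕0⊕1⊕0⊕0⊕0⊕0⊕1⊕1⊕1⊕1⊕0⊕0⊕0⊕0⊕1 = 0
Overall=0, syndrome position=21 → double-bit error detected (uncorrectable).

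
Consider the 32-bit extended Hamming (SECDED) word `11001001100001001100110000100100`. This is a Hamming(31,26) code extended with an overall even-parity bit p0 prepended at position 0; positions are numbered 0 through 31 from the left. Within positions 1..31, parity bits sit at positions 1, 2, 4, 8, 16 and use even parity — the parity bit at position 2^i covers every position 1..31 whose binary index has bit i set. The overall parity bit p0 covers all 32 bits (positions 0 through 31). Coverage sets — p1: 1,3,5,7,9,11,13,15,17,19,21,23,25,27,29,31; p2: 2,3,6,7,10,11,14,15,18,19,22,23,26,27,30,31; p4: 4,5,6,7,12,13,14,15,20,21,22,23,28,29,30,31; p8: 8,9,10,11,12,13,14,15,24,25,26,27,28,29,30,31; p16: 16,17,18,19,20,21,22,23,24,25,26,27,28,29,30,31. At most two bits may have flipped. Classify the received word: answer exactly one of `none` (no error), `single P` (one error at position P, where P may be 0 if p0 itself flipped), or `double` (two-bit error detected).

s1: b1⊕b3⊕b5⊕b7⊕b9⊕b11⊕b13⊕b15⊕b17⊕b19⊕b21⊕b23⊕b25⊕b27⊕b29⊕b31 = 1⊕0⊕0⊕1⊕0⊕0⊕1⊕0⊕1⊕0⊕1⊕0⊕0⊕0⊕1⊕0 = 0
s2: b2⊕b3⊕b6⊕b7⊕b10⊕b11⊕b14⊕b15⊕b18⊕b19⊕b22⊕b23⊕b26⊕b27⊕b30⊕b31 = 0⊕0⊕0⊕1⊕0⊕0⊕0⊕0⊕0⊕0⊕0⊕0⊕1⊕0⊕0⊕0 = 0
s4: b4⊕b5⊕b6⊕b7⊕b12⊕b13⊕b14⊕b15⊕b20⊕b21⊕b22⊕b23⊕b28⊕b29⊕b30⊕b31 = 1⊕0⊕0⊕1⊕0⊕1⊕0⊕0⊕1⊕1⊕0⊕0⊕0⊕1⊕0⊕0 = 0
s8: b8⊕b9⊕b10⊕b11⊕b12⊕b13⊕b14⊕b15⊕b24⊕b25⊕b26⊕b27⊕b28⊕b29⊕b30⊕b31 = 1⊕0⊕0⊕0⊕0⊕1⊕0⊕0⊕0⊕0⊕1⊕0⊕0⊕1⊕0⊕0 = 0
s16: b16⊕b17⊕b18⊕b19⊕b20⊕b21⊕b22⊕b23⊕b24⊕b25⊕b26⊕b27⊕b28⊕b29⊕b30⊕b31 = 1⊕1⊕0⊕0⊕1⊕1⊕0⊕0⊕0⊕0⊕1⊕0⊕0⊕1⊕0⊕0 = 0
Syndrome (s16...s1) = 00000 → position 0 (no error).
Overall parity (XOR of all 32 bits, including p0): 1⊕1⊕0⊕0⊕1⊕0⊕0⊕1⊕1⊕0⊕0⊕0⊕0⊕1⊕0⊕0⊕1⊕1⊕0⊕0⊕1⊕1⊕0⊕0⊕0⊕0⊕1⊕0⊕0⊕1⊕0⊕0 = 0
Overall=0, syndrome position=0 → no error.

none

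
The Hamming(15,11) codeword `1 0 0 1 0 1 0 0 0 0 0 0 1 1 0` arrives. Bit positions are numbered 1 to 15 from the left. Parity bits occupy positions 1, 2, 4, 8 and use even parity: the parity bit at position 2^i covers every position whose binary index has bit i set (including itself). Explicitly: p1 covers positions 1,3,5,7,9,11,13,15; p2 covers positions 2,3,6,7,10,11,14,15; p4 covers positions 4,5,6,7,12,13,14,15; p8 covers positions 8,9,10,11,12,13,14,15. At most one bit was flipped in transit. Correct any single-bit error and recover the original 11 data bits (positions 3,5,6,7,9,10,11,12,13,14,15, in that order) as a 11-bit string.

s1: b1⊕b3⊕b5⊕b7⊕b9⊕b11⊕b13⊕b15 = 1⊕0⊕0⊕0⊕0⊕0⊕1⊕0 = 0
s2: b2⊕b3⊕b6⊕b7⊕b10⊕b11⊕b14⊕b15 = 0⊕0⊕1⊕0⊕0⊕0⊕1⊕0 = 0
s4: b4⊕b5⊕b6⊕b7⊕b12⊕b13⊕b14⊕b15 = 1⊕0⊕1⊕0⊕0⊕1⊕1⊕0 = 0
s8: b8⊕b9⊕b10⊕b11⊕b12⊕b13⊕b14⊕b15 = 0⊕0⊕0⊕0⊕0⊕1⊕1⊕0 = 0
Syndrome (s8...s1) = 0000 → position 0 (no error).
No correction needed.
Data bits at positions 3,5,6,7,9,10,11,12,13,14,15: 00100000110

00100000110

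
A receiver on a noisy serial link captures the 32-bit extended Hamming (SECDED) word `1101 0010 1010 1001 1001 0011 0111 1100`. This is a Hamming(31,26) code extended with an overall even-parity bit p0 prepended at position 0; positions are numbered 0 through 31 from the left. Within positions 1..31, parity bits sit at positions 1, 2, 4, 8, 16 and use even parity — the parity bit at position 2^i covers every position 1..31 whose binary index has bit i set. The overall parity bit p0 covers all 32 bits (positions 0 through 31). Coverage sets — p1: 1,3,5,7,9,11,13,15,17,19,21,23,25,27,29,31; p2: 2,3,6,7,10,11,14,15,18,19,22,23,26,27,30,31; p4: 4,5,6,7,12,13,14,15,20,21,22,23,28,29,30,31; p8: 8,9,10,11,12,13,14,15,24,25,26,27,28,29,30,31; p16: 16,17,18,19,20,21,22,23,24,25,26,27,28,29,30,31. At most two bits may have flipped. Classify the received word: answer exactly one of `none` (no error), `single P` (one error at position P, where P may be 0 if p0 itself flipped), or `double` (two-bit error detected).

s1: b1⊕b3⊕b5⊕b7⊕b9⊕b11⊕b13⊕b15⊕b17⊕b19⊕b21⊕b23⊕b25⊕b27⊕b29⊕b31 = 1⊕1⊕0⊕0⊕0⊕0⊕0⊕1⊕0⊕1⊕0⊕1⊕1⊕1⊕1⊕0 = 0
s2: b2⊕b3⊕b6⊕b7⊕b10⊕b11⊕b14⊕b15⊕b18⊕b19⊕b22⊕b23⊕b26⊕b27⊕b30⊕b31 = 0⊕1⊕1⊕0⊕1⊕0⊕0⊕1⊕0⊕1⊕1⊕1⊕1⊕1⊕0⊕0 = 1
s4: b4⊕b5⊕b6⊕b7⊕b12⊕b13⊕b14⊕b15⊕b20⊕b21⊕b22⊕b23⊕b28⊕b29⊕b30⊕b31 = 0⊕0⊕1⊕0⊕1⊕0⊕0⊕1⊕0⊕0⊕1⊕1⊕1⊕1⊕0⊕0 = 1
s8: b8⊕b9⊕b10⊕b11⊕b12⊕b13⊕b14⊕b15⊕b24⊕b25⊕b26⊕b27⊕b28⊕b29⊕b30⊕b31 = 1⊕0⊕1⊕0⊕1⊕0⊕0⊕1⊕0⊕1⊕1⊕1⊕1⊕1⊕0⊕0 = 1
s16: b16⊕b17⊕b18⊕b19⊕b20⊕b21⊕b22⊕b23⊕b24⊕b25⊕b26⊕b27⊕b28⊕b29⊕b30⊕b31 = 1⊕0⊕0⊕1⊕0⊕0⊕1⊕1⊕0⊕1⊕1⊕1⊕1⊕1⊕0⊕0 = 1
Syndrome (s16...s1) = 11110 → position 30.
Overall parity (XOR of all 32 bits, including p0): 1⊕1⊕0⊕1⊕0⊕0⊕1⊕0⊕1⊕0⊕1⊕0⊕1⊕0⊕0⊕1⊕1⊕0⊕0⊕1⊕0⊕0⊕1⊕1⊕0⊕1⊕1⊕1⊕1⊕1⊕0⊕0 = 1
Overall=1, syndrome position=30 → single-bit error at position 30.

single 30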